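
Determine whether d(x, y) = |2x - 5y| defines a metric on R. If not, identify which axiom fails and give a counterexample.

No. d fails symmetry: d(9, 8) = |2·9 - 5·8| = |-22| = 22, but d(8, 9) = |2·8 - 5·9| = |-29| = 29. Since 22 ≠ 29, d(x,y) ≠ d(y,x) in general.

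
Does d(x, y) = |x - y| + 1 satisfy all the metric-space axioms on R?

No. d fails identity of indiscernibles (specifically d(x,x) = 0): d(8, 8) = |8 - 8| + 1 = 0 + 1 = 1 ≠ 0.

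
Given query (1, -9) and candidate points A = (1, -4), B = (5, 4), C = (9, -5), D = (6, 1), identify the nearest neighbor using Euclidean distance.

Distances: d(A) = 5, d(B) ≈ 13.6015, d(C) ≈ 8.9443, d(D) ≈ 11.1803. Nearest: A = (1, -4) with distance 5.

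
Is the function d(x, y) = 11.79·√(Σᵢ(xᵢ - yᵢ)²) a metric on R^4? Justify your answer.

Yes. The L2 (Euclidean) norm induces a metric on R^4, and multiplying a metric by a positive constant 11.79 > 0 preserves all four axioms: non-negativity (11.79·||x-y|| ≥ 0), identity (11.79·||x-y|| = 0 ⟺ ||x-y|| = 0 ⟺ x = y), symmetry (||x-y|| = ||y-x||), and the triangle inequality (11.79·||x-z|| ≤ 11.79·||x-y|| + 11.79·||y-z||). So d is a metric.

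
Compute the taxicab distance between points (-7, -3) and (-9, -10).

Σ|x_i - y_i| = |-7 - (-9)| + |-3 - (-10)| = 2 + 7 = 9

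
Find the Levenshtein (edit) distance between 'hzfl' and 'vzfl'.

Let D[i][j] be the edit distance between the first i characters of 'hzfl' and the first j characters of 'vzfl', with D[i][0] = i, D[0][j] = j, and D[i][j] = D[i-1][j-1] if the characters match, else 1 + min(D[i-1][j], D[i][j-1], D[i-1][j-1]). Filling the table (rows: prefixes of 'hzfl', columns: prefixes of 'vzfl'):
     ε  v  z  f  l
  ε  0  1  2  3  4
  h  1  1  2  3  4
  z  2  2  1  2  3
  f  3  3  2  1  2
  l  4  4  3  2  1
The bottom-right entry gives D[4][4] = 1, so no sequence of fewer than 1 edit works. Backtracking through the table gives one optimal edit sequence (1 edit):
  hzfl → vzfl (sub h→v @1)
Edit distance = 1.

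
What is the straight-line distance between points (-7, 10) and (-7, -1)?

√(Σ(x_i - y_i)²) = √((-7 - (-7))² + (10 - (-1))²)
= √(0² + 11²) = √(0 + 121) = √121 = 11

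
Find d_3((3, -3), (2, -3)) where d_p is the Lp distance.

(Σ|x_i - y_i|^3)^(1/3) = (|3 - 2|^3 + |-3 - (-3)|^3)^(1/3)
= (1^3 + 0^3)^(1/3) = (1 + 0)^(1/3) = (1)^(1/3) = 1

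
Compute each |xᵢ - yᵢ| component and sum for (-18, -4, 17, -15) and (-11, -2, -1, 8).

Σ|x_i - y_i| = |-18 - (-11)| + |-4 - (-2)| + |17 - (-1)| + |-15 - 8| = 7 + 2 + 18 + 23 = 50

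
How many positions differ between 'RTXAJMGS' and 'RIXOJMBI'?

Differing positions: 2, 4, 7, 8. Hamming distance = 4.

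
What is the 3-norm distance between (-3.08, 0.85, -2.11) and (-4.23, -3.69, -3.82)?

(Σ|x_i - y_i|^3)^(1/3) = (|-3.08 - (-4.23)|^3 + |0.85 - (-3.69)|^3 + |-2.11 - (-3.82)|^3)^(1/3)
= (1.15^3 + 4.54^3 + 1.71^3)^(1/3) ≈ (1.5209 + 93.5767 + 5.0002)^(1/3) = (100.0978)^(1/3) ≈ 4.6431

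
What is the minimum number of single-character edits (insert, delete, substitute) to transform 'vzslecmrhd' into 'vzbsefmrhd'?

Let D[i][j] be the edit distance between the first i characters of 'vzslecmrhd' and the first j characters of 'vzbsefmrhd', with D[i][0] = i, D[0][j] = j, and D[i][j] = D[i-1][j-1] if the characters match, else 1 + min(D[i-1][j], D[i][j-1], D[i-1][j-1]). Filling the table (rows: prefixes of 'vzslecmrhd', columns: prefixes of 'vzbsefmrhd'):
     ε  v  z  b  s  e  f  m  r  h  d
  ε  0  1  2  3  4  5  6  7  8  9 10
  v  1  0  1  2  3  4  5  6  7  8  9
  z  2  1  0  1  2  3  4  5  6  7  8
  s  3  2  1  1  1  2  3  4  5  6  7
  l  4  3  2  2  2  2  3  4  5  6  7
  e  5  4  3  3  3  2  3  4  5  6  7
  c  6  5  4  4  4  3  3  4  5  6  7
  m  7  6  5  5  5  4  4  3  4  5  6
  r  8  7  6  6  6  5  5  4  3  4  5
  h  9  8  7  7  7  6  6  5  4  3  4
  d 10  9  8  8  8  7  7  6  5  4  3
The bottom-right entry gives D[10][10] = 3, so no sequence of fewer than 3 edits works. Backtracking through the table gives one optimal edit sequence (3 edits):
  vzslecmrhd → vzblecmrhd (sub s→b @3)
  vzblecmrhd → vzbsecmrhd (sub l→s @4)
  vzbsecmrhd → vzbsefmrhd (sub c→f @6)
Edit distance = 3.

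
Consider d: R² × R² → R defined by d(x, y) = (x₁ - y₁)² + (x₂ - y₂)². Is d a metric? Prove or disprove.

No. The squared Euclidean distance fails the triangle inequality. Counterexample: x = (0, 0), y = (4, 2), z = (8, 4). d(x,z) = 8² + 4² = 80, but d(x,y) + d(y,z) = (4² + 2²) + (4² + 2²) = 20 + 20 = 40. Since 80 > 40, the triangle inequality is violated. (Note: √d, the ordinary Euclidean distance, IS a metric.)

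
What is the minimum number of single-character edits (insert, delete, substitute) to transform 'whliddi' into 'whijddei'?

Let D[i][j] be the edit distance between the first i characters of 'whliddi' and the first j characters of 'whijddei', with D[i][0] = i, D[0][j] = j, and D[i][j] = D[i-1][j-1] if the characters match, else 1 + min(D[i-1][j], D[i][j-1], D[i-1][j-1]). Filling the table (rows: prefixes of 'whliddi', columns: prefixes of 'whijddei'):
     ε  w  h  i  j  d  d  e  i
  ε  0  1  2  3  4  5  6  7  8
  w  1  0  1  2  3  4  5  6  7
  h  2  1  0  1  2  3  4  5  6
  l  3  2  1  1  2  3  4  5  6
  i  4  3  2  1  2  3  4  5  5
  d  5  4  3  2  2  2  3  4  5
  d  6  5  4  3  3  2  2  3  4
  i  7  6  5  4  4  3  3  3  3
The bottom-right entry gives D[7][8] = 3, so no sequence of fewer than 3 edits works. Backtracking through the table gives one optimal edit sequence (3 edits):
  whliddi → whiiddi (sub l→i @3)
  whiiddi → whijddi (sub i→j @4)
  whijddi → whijddei (ins e @7)
Edit distance = 3.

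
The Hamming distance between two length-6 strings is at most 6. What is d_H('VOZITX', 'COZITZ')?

Differing positions: 1, 6. Hamming distance = 2. The maximum possible Hamming distance for length-6 strings is 6, so d_H/6 = 2/6 ≈ 0.3333.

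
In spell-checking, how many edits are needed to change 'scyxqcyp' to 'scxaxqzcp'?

Let D[i][j] be the edit distance between the first i characters of 'scyxqcyp' and the first j characters of 'scxaxqzcp', with D[i][0] = i, D[0][j] = j, and D[i][j] = D[i-1][j-1] if the characters match, else 1 + min(D[i-1][j], D[i][j-1], D[i-1][j-1]). Filling the table (rows: prefixes of 'scyxqcyp', columns: prefixes of 'scxaxqzcp'):
     ε  s  c  x  a  x  q  z  c  p
  ε  0  1  2  3  4  5  6  7  8  9
  s  1  0  1  2  3  4  5  6  7  8
  c  2  1  0  1  2  3  4  5  6  7
  y  3  2  1  1  2  3  4  5  6  7
  x  4  3  2  1  2  2  3  4  5  6
  q  5  4  3  2  2  3  2  3  4  5
  c  6  5  4  3  3  3  3  3  3  4
  y  7  6  5  4  4  4  4  4  4  4
  p  8  7  6  5  5  5  5  5  5  4
The bottom-right entry gives D[8][9] = 4, so no sequence of fewer than 4 edits works. Backtracking through the table gives one optimal edit sequence (4 edits):
  scyxqcyp → scxyxqcyp (ins x @3)
  scxyxqcyp → scxaxqcyp (sub y→a @4)
  scxaxqcyp → scxaxqzyp (sub c→z @7)
  scxaxqzyp → scxaxqzcp (sub y→c @8)
Edit distance = 4.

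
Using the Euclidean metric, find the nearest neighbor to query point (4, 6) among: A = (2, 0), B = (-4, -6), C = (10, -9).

Distances: d(A) ≈ 6.3246, d(B) ≈ 14.4222, d(C) ≈ 16.1555. Nearest: A = (2, 0) with distance 6.3246.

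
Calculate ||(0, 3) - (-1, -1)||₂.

√(Σ(x_i - y_i)²) = √((0 - (-1))² + (3 - (-1))²)
= √(1² + 4²) = √(1 + 16) = √17 ≈ 4.1231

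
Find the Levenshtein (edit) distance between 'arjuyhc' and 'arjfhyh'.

Let D[i][j] be the edit distance between the first i characters of 'arjuyhc' and the first j characters of 'arjfhyh', with D[i][0] = i, D[0][j] = j, and D[i][j] = D[i-1][j-1] if the characters match, else 1 + min(D[i-1][j], D[i][j-1], D[i-1][j-1]). Filling the table (rows: prefixes of 'arjuyhc', columns: prefixes of 'arjfhyh'):
     ε  a  r  j  f  h  y  h
  ε  0  1  2  3  4  5  6  7
  a  1  0  1  2  3  4  5  6
  r  2  1  0  1  2  3  4  5
  j  3  2  1  0  1  2  3  4
  u  4  3  2  1  1  2  3  4
  y  5  4  3  2  2  2  2  3
  h  6  5  4  3  3  2  3  2
  c  7  6  5  4  4  3  3  3
The bottom-right entry gives D[7][7] = 3, so no sequence of fewer than 3 edits works. Backtracking through the table gives one optimal edit sequence (3 edits):
  arjuyhc → arjfuyhc (ins f @4)
  arjfuyhc → arjfhyhc (sub u→h @5)
  arjfhyhc → arjfhyh (del c @8)
Edit distance = 3.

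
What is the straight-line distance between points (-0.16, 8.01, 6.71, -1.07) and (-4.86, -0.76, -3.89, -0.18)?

√(Σ(x_i - y_i)²) = √((-0.16 - (-4.86))² + (8.01 - (-0.76))² + (6.71 - (-3.89))² + (-1.07 - (-0.18))²)
= √(4.7² + 8.77² + 10.6² + (-0.89)²) = √(22.09 + 76.9129 + 112.36 + 0.7921) = √212.155 ≈ 14.5655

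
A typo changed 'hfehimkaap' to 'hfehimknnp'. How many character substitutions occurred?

Differing positions: 8, 9. Hamming distance = 2.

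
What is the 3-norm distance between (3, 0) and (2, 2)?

(Σ|x_i - y_i|^3)^(1/3) = (|3 - 2|^3 + |0 - 2|^3)^(1/3)
= (1^3 + 2^3)^(1/3) = (1 + 8)^(1/3) = (9)^(1/3) ≈ 2.0801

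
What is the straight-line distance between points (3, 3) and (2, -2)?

√(Σ(x_i - y_i)²) = √((3 - 2)² + (3 - (-2))²)
= √(1² + 5²) = √(1 + 25) = √26 ≈ 5.099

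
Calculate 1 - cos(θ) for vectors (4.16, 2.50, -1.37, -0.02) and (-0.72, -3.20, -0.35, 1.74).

With u = (4.16, 2.50, -1.37, -0.02), v = (-0.72, -3.20, -0.35, 1.74):
u·v = 4.16·(-0.72) + 2.5·(-3.2) + (-1.37)·(-0.35) + (-0.02)·1.74 = (-2.9952) + (-8) + 0.4795 + (-0.0348) = -10.5505.
|u| = √(4.16² + 2.5² + (-1.37)² + (-0.02)²) = √(17.3056 + 6.25 + 1.8769 + 0.0004) = √25.4329, |v| = √((-0.72)² + (-3.2)² + (-0.35)² + 1.74²) = √(0.5184 + 10.24 + 0.1225 + 3.0276) = √13.9085.
cos θ = (u·v)/(|u||v|) = -10.5505/(√25.4329·√13.9085) ≈ -0.561
Cosine distance = 1 - cos θ ≈ 1 - (-0.561) = 1.561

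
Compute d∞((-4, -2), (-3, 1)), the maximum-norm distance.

max(|x_i - y_i|) = max(|-4 - (-3)|, |-2 - 1|) = max(1, 3) = 3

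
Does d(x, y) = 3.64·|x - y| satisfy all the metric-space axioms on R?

Yes. Since |x - y| is a metric on R and 3.64 > 0, the positive scalar multiple 3.64·|x - y| is also a metric: scaling by a positive constant preserves non-negativity, identity (d=0 ⟺ |x-y|=0 ⟺ x=y), symmetry, and the triangle inequality.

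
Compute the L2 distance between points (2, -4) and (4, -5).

(Σ|x_i - y_i|^2)^(1/2) = (|2 - 4|^2 + |-4 - (-5)|^2)^(1/2)
= (2^2 + 1^2)^(1/2) = (4 + 1)^(1/2) = (5)^(1/2) ≈ 2.2361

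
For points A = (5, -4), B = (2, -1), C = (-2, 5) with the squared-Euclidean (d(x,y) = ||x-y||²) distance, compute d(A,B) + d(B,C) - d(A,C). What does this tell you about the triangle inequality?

d(A,B) = 3² + 3² = 18, d(B,C) = 4² + 6² = 52, d(A,C) = 7² + 9² = 130.
d(A,B) + d(B,C) - d(A,C) = 18 + 52 - 130 = 70 - 130 = -60. This is < 0, so the triangle inequality FAILS for these points (squared-Euclidean is not a metric).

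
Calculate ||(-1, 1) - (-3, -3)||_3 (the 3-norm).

(Σ|x_i - y_i|^3)^(1/3) = (|-1 - (-3)|^3 + |1 - (-3)|^3)^(1/3)
= (2^3 + 4^3)^(1/3) = (8 + 64)^(1/3) = (72)^(1/3) ≈ 4.1602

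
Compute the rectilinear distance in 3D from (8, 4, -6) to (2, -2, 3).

Σ|x_i - y_i| = |8 - 2| + |4 - (-2)| + |-6 - 3| = 6 + 6 + 9 = 21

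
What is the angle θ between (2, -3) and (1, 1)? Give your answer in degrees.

With u = (2, -3), v = (1, 1):
u·v = 2·1 + (-3)·1 = 2 + (-3) = -1.
|u| = √(2² + (-3)²) = √13, |v| = √(1² + 1²) = √2, so |u||v| = √(13·2) = √26.
cos θ = (u·v)/(|u||v|) = -1/√26 ≈ -0.196116
θ = arccos(-0.196116) ≈ 101.31°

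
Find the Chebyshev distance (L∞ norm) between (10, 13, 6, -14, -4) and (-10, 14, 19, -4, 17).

max(|x_i - y_i|) = max(|10 - (-10)|, |13 - 14|, |6 - 19|, |-14 - (-4)|, |-4 - 17|) = max(20, 1, 13, 10, 21) = 21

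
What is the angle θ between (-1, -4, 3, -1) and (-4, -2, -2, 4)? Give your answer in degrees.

With u = (-1, -4, 3, -1), v = (-4, -2, -2, 4):
u·v = (-1)·(-4) + (-4)·(-2) + 3·(-2) + (-1)·4 = 4 + 8 + (-6) + (-4) = 2.
|u| = √((-1)² + (-4)² + 3² + (-1)²) = √27, |v| = √((-4)² + (-2)² + (-2)² + 4²) = √40, so |u||v| = √(27·40) = √1080.
cos θ = (u·v)/(|u||v|) = 2/√1080 ≈ 0.060858
θ = arccos(0.060858) ≈ 86.51°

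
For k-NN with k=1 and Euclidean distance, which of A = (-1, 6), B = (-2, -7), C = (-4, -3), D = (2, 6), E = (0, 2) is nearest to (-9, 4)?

Distances: d(A) ≈ 8.2462, d(B) ≈ 13.0384, d(C) ≈ 8.6023, d(D) ≈ 11.1803, d(E) ≈ 9.2195. Nearest: A = (-1, 6) with distance 8.2462.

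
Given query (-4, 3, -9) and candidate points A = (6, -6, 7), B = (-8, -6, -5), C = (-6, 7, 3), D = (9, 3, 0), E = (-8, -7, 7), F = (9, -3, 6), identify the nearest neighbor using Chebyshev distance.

Distances: d(A) = 16, d(B) = 9, d(C) = 12, d(D) = 13, d(E) = 16, d(F) = 15. Nearest: B = (-8, -6, -5) with distance 9.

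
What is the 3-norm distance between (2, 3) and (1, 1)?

(Σ|x_i - y_i|^3)^(1/3) = (|2 - 1|^3 + |3 - 1|^3)^(1/3)
= (1^3 + 2^3)^(1/3) = (1 + 8)^(1/3) = (9)^(1/3) ≈ 2.0801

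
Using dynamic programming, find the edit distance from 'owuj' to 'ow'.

Let D[i][j] be the edit distance between the first i characters of 'owuj' and the first j characters of 'ow', with D[i][0] = i, D[0][j] = j, and D[i][j] = D[i-1][j-1] if the characters match, else 1 + min(D[i-1][j], D[i][j-1], D[i-1][j-1]). Filling the table (rows: prefixes of 'owuj', columns: prefixes of 'ow'):
     ε  o  w
  ε  0  1  2
  o  1  0  1
  w  2  1  0
  u  3  2  1
  j  4  3  2
The bottom-right entry gives D[4][2] = 2, so no sequence of fewer than 2 edits works. Backtracking through the table gives one optimal edit sequence (2 edits):
  owuj → owj (del u @3)
  owj → ow (del j @3)
Edit distance = 2.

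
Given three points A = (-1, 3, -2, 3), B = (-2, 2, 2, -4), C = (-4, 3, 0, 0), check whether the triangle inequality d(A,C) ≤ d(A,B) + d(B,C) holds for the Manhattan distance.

d(A,B) = 1 + 1 + 4 + 7 = 13, d(B,C) = 2 + 1 + 2 + 4 = 9, d(A,C) = 3 + 0 + 2 + 3 = 8.
d(A,C) = 8 ≤ 13 + 9 = 22. Triangle inequality is satisfied.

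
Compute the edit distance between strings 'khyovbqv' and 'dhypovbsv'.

Let D[i][j] be the edit distance between the first i characters of 'khyovbqv' and the first j characters of 'dhypovbsv', with D[i][0] = i, D[0][j] = j, and D[i][j] = D[i-1][j-1] if the characters match, else 1 + min(D[i-1][j], D[i][j-1], D[i-1][j-1]). Filling the table (rows: prefixes of 'khyovbqv', columns: prefixes of 'dhypovbsv'):
     ε  d  h  y  p  o  v  b  s  v
  ε  0  1  2  3  4  5  6  7  8  9
  k  1  1  2  3  4  5  6  7  8  9
  h  2  2  1  2  3  4  5  6  7  8
  y  3  3  2  1  2  3  4  5  6  7
  o  4  4  3  2  2  2  3  4  5  6
  v  5  5  4  3  3  3  2  3  4  5
  b  6  6  5  4  4  4  3  2  3  4
  q  7  7  6  5  5  5  4  3  3  4
  v  8  8  7  6  6  6  5  4  4  3
The bottom-right entry gives D[8][9] = 3, so no sequence of fewer than 3 edits works. Backtracking through the table gives one optimal edit sequence (3 edits):
  khyovbqv → dhyovbqv (sub k→d @1)
  dhyovbqv → dhypovbqv (ins p @4)
  dhypovbqv → dhypovbsv (sub q→s @8)
Edit distance = 3.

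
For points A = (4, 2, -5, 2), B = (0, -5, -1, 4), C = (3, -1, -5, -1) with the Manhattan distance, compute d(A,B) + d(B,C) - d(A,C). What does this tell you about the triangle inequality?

d(A,B) = 4 + 7 + 4 + 2 = 17, d(B,C) = 3 + 4 + 4 + 5 = 16, d(A,C) = 1 + 3 + 0 + 3 = 7.
d(A,B) + d(B,C) - d(A,C) = 17 + 16 - 7 = 33 - 7 = 26. This is ≥ 0, so the triangle inequality holds for these points.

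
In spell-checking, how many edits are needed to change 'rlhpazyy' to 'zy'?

Let D[i][j] be the edit distance between the first i characters of 'rlhpazyy' and the first j characters of 'zy', with D[i][0] = i, D[0][j] = j, and D[i][j] = D[i-1][j-1] if the characters match, else 1 + min(D[i-1][j], D[i][j-1], D[i-1][j-1]). Filling the table (rows: prefixes of 'rlhpazyy', columns: prefixes of 'zy'):
     ε  z  y
  ε  0  1  2
  r  1  1  2
  l  2  2  2
  h  3  3  3
  p  4  4  4
  a  5  5  5
  z  6  5  6
  y  7  6  5
  y  8  7  6
The bottom-right entry gives D[8][2] = 6, so no sequence of fewer than 6 edits works. Backtracking through the table gives one optimal edit sequence (6 edits):
  rlhpazyy → lhpazyy (del r @1)
  lhpazyy → hpazyy (del l @1)
  hpazyy → pazyy (del h @1)
  pazyy → azyy (del p @1)
  azyy → zyy (del a @1)
  zyy → zy (del y @2)
Edit distance = 6.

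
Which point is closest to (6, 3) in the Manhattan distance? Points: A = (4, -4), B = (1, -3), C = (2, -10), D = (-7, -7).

Distances: d(A) = 9, d(B) = 11, d(C) = 17, d(D) = 23. Nearest: A = (4, -4) with distance 9.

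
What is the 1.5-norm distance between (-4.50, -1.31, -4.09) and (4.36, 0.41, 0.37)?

(Σ|x_i - y_i|^1.5)^(1/1.5) = (|-4.5 - 4.36|^1.5 + |-1.31 - 0.41|^1.5 + |-4.09 - 0.37|^1.5)^(1/1.5)
= (8.86^1.5 + 1.72^1.5 + 4.46^1.5)^(1/1.5) ≈ (26.3725 + 2.2558 + 9.4189)^(1/1.5) = (38.0472)^(1/1.5) ≈ 11.3122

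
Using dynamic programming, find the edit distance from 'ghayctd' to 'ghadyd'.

Let D[i][j] be the edit distance between the first i characters of 'ghayctd' and the first j characters of 'ghadyd', with D[i][0] = i, D[0][j] = j, and D[i][j] = D[i-1][j-1] if the characters match, else 1 + min(D[i-1][j], D[i][j-1], D[i-1][j-1]). Filling the table (rows: prefixes of 'ghayctd', columns: prefixes of 'ghadyd'):
     ε  g  h  a  d  y  d
  ε  0  1  2  3  4  5  6
  g  1  0  1  2  3  4  5
  h  2  1  0  1  2  3  4
  a  3  2  1  0  1  2  3
  y  4  3  2  1  1  1  2
  c  5  4  3  2  2  2  2
  t  6  5  4  3  3  3  3
  d  7  6  5  4  3  4  3
The bottom-right entry gives D[7][6] = 3, so no sequence of fewer than 3 edits works. Backtracking through the table gives one optimal edit sequence (3 edits):
  ghayctd → ghactd (del y @4)
  ghactd → ghadtd (sub c→d @4)
  ghadtd → ghadyd (sub t→y @5)
Edit distance = 3.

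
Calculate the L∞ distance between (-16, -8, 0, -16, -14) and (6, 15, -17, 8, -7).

max(|x_i - y_i|) = max(|-16 - 6|, |-8 - 15|, |0 - (-17)|, |-16 - 8|, |-14 - (-7)|) = max(22, 23, 17, 24, 7) = 24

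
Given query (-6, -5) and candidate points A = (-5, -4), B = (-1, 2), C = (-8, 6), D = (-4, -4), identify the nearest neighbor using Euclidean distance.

Distances: d(A) ≈ 1.4142, d(B) ≈ 8.6023, d(C) ≈ 11.1803, d(D) ≈ 2.2361. Nearest: A = (-5, -4) with distance 1.4142.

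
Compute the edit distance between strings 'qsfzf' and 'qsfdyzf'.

Let D[i][j] be the edit distance between the first i characters of 'qsfzf' and the first j characters of 'qsfdyzf', with D[i][0] = i, D[0][j] = j, and D[i][j] = D[i-1][j-1] if the characters match, else 1 + min(D[i-1][j], D[i][j-1], D[i-1][j-1]). Filling the table (rows: prefixes of 'qsfzf', columns: prefixes of 'qsfdyzf'):
     ε  q  s  f  d  y  z  f
  ε  0  1  2  3  4  5  6  7
  q  1  0  1  2  3  4  5  6
  s  2  1  0  1  2  3  4  5
  f  3  2  1  0  1  2  3  4
  z  4  3  2  1  1  2  2  3
  f  5  4  3  2  2  2  3  2
The bottom-right entry gives D[5][7] = 2, so no sequence of fewer than 2 edits works. Backtracking through the table gives one optimal edit sequence (2 edits):
  qsfzf → qsfdzf (ins d @4)
  qsfdzf → qsfdyzf (ins y @5)
Edit distance = 2.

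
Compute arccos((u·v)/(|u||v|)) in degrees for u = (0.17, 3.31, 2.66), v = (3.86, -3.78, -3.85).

With u = (0.17, 3.31, 2.66), v = (3.86, -3.78, -3.85):
u·v = 0.17·3.86 + 3.31·(-3.78) + 2.66·(-3.85) = 0.6562 + (-12.5118) + (-10.241) = -22.0966.
|u| = √(0.17² + 3.31² + 2.66²) = √(0.0289 + 10.9561 + 7.0756) = √18.0606, |v| = √(3.86² + (-3.78)² + (-3.85)²) = √(14.8996 + 14.2884 + 14.8225) = √44.0105.
cos θ = (u·v)/(|u||v|) = -22.0966/(√18.0606·√44.0105) ≈ -0.783757
θ = arccos(-0.783757) ≈ 141.61°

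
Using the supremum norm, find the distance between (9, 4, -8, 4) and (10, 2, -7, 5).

max(|x_i - y_i|) = max(|9 - 10|, |4 - 2|, |-8 - (-7)|, |4 - 5|) = max(1, 2, 1, 1) = 2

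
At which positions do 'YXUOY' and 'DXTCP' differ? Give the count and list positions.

Differing positions: 1, 3, 4, 5. Hamming distance = 4.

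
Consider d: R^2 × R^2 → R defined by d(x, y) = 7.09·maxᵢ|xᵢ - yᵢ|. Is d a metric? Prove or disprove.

Yes. The L∞ (Chebyshev) norm induces a metric on R^2, and multiplying a metric by a positive constant 7.09 > 0 preserves all four axioms: non-negativity (7.09·||x-y|| ≥ 0), identity (7.09·||x-y|| = 0 ⟺ ||x-y|| = 0 ⟺ x = y), symmetry (||x-y|| = ||y-x||), and the triangle inequality (7.09·||x-z|| ≤ 7.09·||x-y|| + 7.09·||y-z||). So d is a metric.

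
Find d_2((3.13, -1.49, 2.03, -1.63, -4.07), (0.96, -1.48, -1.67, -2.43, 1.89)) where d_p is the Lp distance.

(Σ|x_i - y_i|^2)^(1/2) = (|3.13 - 0.96|^2 + |-1.49 - (-1.48)|^2 + |2.03 - (-1.67)|^2 + |-1.63 - (-2.43)|^2 + |-4.07 - 1.89|^2)^(1/2)
= (2.17^2 + 0.01^2 + 3.7^2 + 0.8^2 + 5.96^2)^(1/2) = (4.7089 + 0.0001 + 13.69 + 0.64 + 35.5216)^(1/2) = (54.5606)^(1/2) ≈ 7.3865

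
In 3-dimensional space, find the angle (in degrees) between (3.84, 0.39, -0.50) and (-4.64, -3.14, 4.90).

With u = (3.84, 0.39, -0.50), v = (-4.64, -3.14, 4.90):
u·v = 3.84·(-4.64) + 0.39·(-3.14) + (-0.5)·4.9 = (-17.8176) + (-1.2246) + (-2.45) = -21.4922.
|u| = √(3.84² + 0.39² + (-0.5)²) = √(14.7456 + 0.1521 + 0.25) = √15.1477, |v| = √((-4.64)² + (-3.14)² + 4.9²) = √(21.5296 + 9.8596 + 24.01) = √55.3992.
cos θ = (u·v)/(|u||v|) = -21.4922/(√15.1477·√55.3992) ≈ -0.741918
θ = arccos(-0.741918) ≈ 137.9°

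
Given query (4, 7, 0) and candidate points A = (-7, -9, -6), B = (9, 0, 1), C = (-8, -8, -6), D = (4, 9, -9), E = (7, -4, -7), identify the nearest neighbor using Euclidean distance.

Distances: d(A) ≈ 20.3224, d(B) ≈ 8.6603, d(C) ≈ 20.1246, d(D) ≈ 9.2195, d(E) ≈ 13.3791. Nearest: B = (9, 0, 1) with distance 8.6603.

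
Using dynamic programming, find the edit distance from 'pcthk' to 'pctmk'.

Let D[i][j] be the edit distance between the first i characters of 'pcthk' and the first j characters of 'pctmk', with D[i][0] = i, D[0][j] = j, and D[i][j] = D[i-1][j-1] if the characters match, else 1 + min(D[i-1][j], D[i][j-1], D[i-1][j-1]). Filling the table (rows: prefixes of 'pcthk', columns: prefixes of 'pctmk'):
     ε  p  c  t  m  k
  ε  0  1  2  3  4  5
  p  1  0  1  2  3  4
  c  2  1  0  1  2  3
  t  3  2  1  0  1  2
  h  4  3  2  1  1  2
  k  5  4  3  2  2  1
The bottom-right entry gives D[5][5] = 1, so no sequence of fewer than 1 edit works. Backtracking through the table gives one optimal edit sequence (1 edit):
  pcthk → pctmk (sub h→m @4)
Edit distance = 1.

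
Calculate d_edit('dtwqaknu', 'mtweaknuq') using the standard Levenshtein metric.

Let D[i][j] be the edit distance between the first i characters of 'dtwqaknu' and the first j characters of 'mtweaknuq', with D[i][0] = i, D[0][j] = j, and D[i][j] = D[i-1][j-1] if the characters match, else 1 + min(D[i-1][j], D[i][j-1], D[i-1][j-1]). Filling the table (rows: prefixes of 'dtwqaknu', columns: prefixes of 'mtweaknuq'):
     ε  m  t  w  e  a  k  n  u  q
  ε  0  1  2  3  4  5  6  7  8  9
  d  1  1  2  3  4  5  6  7  8  9
  t  2  2  1  2  3  4  5  6  7  8
  w  3  3  2  1  2  3  4  5  6  7
  q  4  4  3  2  2  3  4  5  6  6
  a  5  5  4  3  3  2  3  4  5  6
  k  6  6  5  4  4  3  2  3  4  5
  n  7  7  6  5  5  4  3  2  3  4
  u  8  8  7  6  6  5  4  3  2  3
The bottom-right entry gives D[8][9] = 3, so no sequence of fewer than 3 edits works. Backtracking through the table gives one optimal edit sequence (3 edits):
  dtwqaknu → mtwqaknu (sub d→m @1)
  mtwqaknu → mtweaknu (sub q→e @4)
  mtweaknu → mtweaknuq (ins q @9)
Edit distance = 3.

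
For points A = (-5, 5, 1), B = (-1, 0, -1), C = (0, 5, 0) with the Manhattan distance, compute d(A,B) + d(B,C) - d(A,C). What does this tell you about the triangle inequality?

d(A,B) = 4 + 5 + 2 = 11, d(B,C) = 1 + 5 + 1 = 7, d(A,C) = 5 + 0 + 1 = 6.
d(A,B) + d(B,C) - d(A,C) = 11 + 7 - 6 = 18 - 6 = 12. This is ≥ 0, so the triangle inequality holds for these points.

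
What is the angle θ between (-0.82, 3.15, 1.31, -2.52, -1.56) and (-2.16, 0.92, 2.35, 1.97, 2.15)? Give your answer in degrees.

With u = (-0.82, 3.15, 1.31, -2.52, -1.56), v = (-2.16, 0.92, 2.35, 1.97, 2.15):
u·v = (-0.82)·(-2.16) + 3.15·0.92 + 1.31·2.35 + (-2.52)·1.97 + (-1.56)·2.15 = 1.7712 + 2.898 + 3.0785 + (-4.9644) + (-3.354) = -0.5707.
|u| = √((-0.82)² + 3.15² + 1.31² + (-2.52)² + (-1.56)²) = √(0.6724 + 9.9225 + 1.7161 + 6.3504 + 2.4336) = √21.095, |v| = √((-2.16)² + 0.92² + 2.35² + 1.97² + 2.15²) = √(4.6656 + 0.8464 + 5.5225 + 3.8809 + 4.6225) = √19.5379.
cos θ = (u·v)/(|u||v|) = -0.5707/(√21.095·√19.5379) ≈ -0.028111
θ = arccos(-0.028111) ≈ 91.61°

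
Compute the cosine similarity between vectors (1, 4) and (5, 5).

With u = (1, 4), v = (5, 5):
u·v = 1·5 + 4·5 = 5 + 20 = 25.
|u| = √(1² + 4²) = √17, |v| = √(5² + 5²) = √50, so |u||v| = √(17·50) = √850.
cos θ = (u·v)/(|u||v|) = 25/√850 ≈ 0.8575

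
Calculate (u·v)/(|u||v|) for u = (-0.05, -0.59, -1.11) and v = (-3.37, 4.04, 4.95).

With u = (-0.05, -0.59, -1.11), v = (-3.37, 4.04, 4.95):
u·v = (-0.05)·(-3.37) + (-0.59)·4.04 + (-1.11)·4.95 = 0.1685 + (-2.3836) + (-5.4945) = -7.7096.
|u| = √((-0.05)² + (-0.59)² + (-1.11)²) = √(0.0025 + 0.3481 + 1.2321) = √1.5827, |v| = √((-3.37)² + 4.04² + 4.95²) = √(11.3569 + 16.3216 + 24.5025) = √52.181.
cos θ = (u·v)/(|u||v|) = -7.7096/(√1.5827·√52.181) ≈ -0.8484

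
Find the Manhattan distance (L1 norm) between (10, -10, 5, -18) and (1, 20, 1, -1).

Σ|x_i - y_i| = |10 - 1| + |-10 - 20| + |5 - 1| + |-18 - (-1)| = 9 + 30 + 4 + 17 = 60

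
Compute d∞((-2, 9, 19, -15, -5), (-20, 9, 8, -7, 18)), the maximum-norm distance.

max(|x_i - y_i|) = max(|-2 - (-20)|, |9 - 9|, |19 - 8|, |-15 - (-7)|, |-5 - 18|) = max(18, 0, 11, 8, 23) = 23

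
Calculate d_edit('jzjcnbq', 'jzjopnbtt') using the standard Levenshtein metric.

Let D[i][j] be the edit distance between the first i characters of 'jzjcnbq' and the first j characters of 'jzjopnbtt', with D[i][0] = i, D[0][j] = j, and D[i][j] = D[i-1][j-1] if the characters match, else 1 + min(D[i-1][j], D[i][j-1], D[i-1][j-1]). Filling the table (rows: prefixes of 'jzjcnbq', columns: prefixes of 'jzjopnbtt'):
     ε  j  z  j  o  p  n  b  t  t
  ε  0  1  2  3  4  5  6  7  8  9
  j  1  0  1  2  3  4  5  6  7  8
  z  2  1  0  1  2  3  4  5  6  7
  j  3  2  1  0  1  2  3  4  5  6
  c  4  3  2  1  1  2  3  4  5  6
  n  5  4  3  2  2  2  2  3  4  5
  b  6  5  4  3  3  3  3  2  3  4
  q  7  6  5  4  4  4  4  3  3  4
The bottom-right entry gives D[7][9] = 4, so no sequence of fewer than 4 edits works. Backtracking through the table gives one optimal edit sequence (4 edits):
  jzjcnbq → jzjocnbq (ins o @4)
  jzjocnbq → jzjopnbq (sub c→p @5)
  jzjopnbq → jzjopnbtq (ins t @8)
  jzjopnbtq → jzjopnbtt (sub q→t @9)
Edit distance = 4.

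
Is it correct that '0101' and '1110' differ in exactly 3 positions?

Differing positions: 1, 3, 4. Hamming distance = 3, so the claim is true.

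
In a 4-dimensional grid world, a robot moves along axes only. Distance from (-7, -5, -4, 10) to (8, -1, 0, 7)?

Σ|x_i - y_i| = |-7 - 8| + |-5 - (-1)| + |-4 - 0| + |10 - 7| = 15 + 4 + 4 + 3 = 26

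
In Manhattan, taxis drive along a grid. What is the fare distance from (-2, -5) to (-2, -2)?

Σ|x_i - y_i| = |-2 - (-2)| + |-5 - (-2)| = 0 + 3 = 3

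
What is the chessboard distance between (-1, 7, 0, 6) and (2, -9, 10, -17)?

max(|x_i - y_i|) = max(|-1 - 2|, |7 - (-9)|, |0 - 10|, |6 - (-17)|) = max(3, 16, 10, 23) = 23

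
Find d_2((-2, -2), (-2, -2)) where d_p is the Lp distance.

(Σ|x_i - y_i|^2)^(1/2) = (|-2 - (-2)|^2 + |-2 - (-2)|^2)^(1/2)
= (0^2 + 0^2)^(1/2) = (0 + 0)^(1/2) = (0)^(1/2) = 0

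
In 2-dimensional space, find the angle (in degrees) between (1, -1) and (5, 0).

With u = (1, -1), v = (5, 0):
u·v = 1·5 + (-1)·0 = 5 + 0 = 5.
|u| = √(1² + (-1)²) = √2, |v| = √(5² + 0²) = √25, so |u||v| = √(2·25) = √50.
cos θ = (u·v)/(|u||v|) = 5/√50 ≈ 0.707107
θ = arccos(0.707107) ≈ 45°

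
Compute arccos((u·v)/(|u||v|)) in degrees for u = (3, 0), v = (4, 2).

With u = (3, 0), v = (4, 2):
u·v = 3·4 + 0·2 = 12 + 0 = 12.
|u| = √(3² + 0²) = √9, |v| = √(4² + 2²) = √20, so |u||v| = √(9·20) = √180.
cos θ = (u·v)/(|u||v|) = 12/√180 ≈ 0.894427
θ = arccos(0.894427) ≈ 26.57°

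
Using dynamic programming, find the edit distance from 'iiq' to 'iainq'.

Let D[i][j] be the edit distance between the first i characters of 'iiq' and the first j characters of 'iainq', with D[i][0] = i, D[0][j] = j, and D[i][j] = D[i-1][j-1] if the characters match, else 1 + min(D[i-1][j], D[i][j-1], D[i-1][j-1]). Filling the table (rows: prefixes of 'iiq', columns: prefixes of 'iainq'):
     ε  i  a  i  n  q
  ε  0  1  2  3  4  5
  i  1  0  1  2  3  4
  i  2  1  1  1  2  3
  q  3  2  2  2  2  2
The bottom-right entry gives D[3][5] = 2, so no sequence of fewer than 2 edits works. Backtracking through the table gives one optimal edit sequence (2 edits):
  iiq → iaiq (ins a @2)
  iaiq → iainq (ins n @4)
Edit distance = 2.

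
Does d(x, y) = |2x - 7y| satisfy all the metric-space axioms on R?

No. d fails symmetry: d(1, 4) = |2·1 - 7·4| = |-26| = 26, but d(4, 1) = |2·4 - 7·1| = |1| = 1. Since 26 ≠ 1, d(x,y) ≠ d(y,x) in general.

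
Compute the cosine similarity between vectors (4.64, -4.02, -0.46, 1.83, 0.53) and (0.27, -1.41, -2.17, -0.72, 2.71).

With u = (4.64, -4.02, -0.46, 1.83, 0.53), v = (0.27, -1.41, -2.17, -0.72, 2.71):
u·v = 4.64·0.27 + (-4.02)·(-1.41) + (-0.46)·(-2.17) + 1.83·(-0.72) + 0.53·2.71 = 1.2528 + 5.6682 + 0.9982 + (-1.3176) + 1.4363 = 8.0379.
|u| = √(4.64² + (-4.02)² + (-0.46)² + 1.83² + 0.53²) = √(21.5296 + 16.1604 + 0.2116 + 3.3489 + 0.2809) = √41.5314, |v| = √(0.27² + (-1.41)² + (-2.17)² + (-0.72)² + 2.71²) = √(0.0729 + 1.9881 + 4.7089 + 0.5184 + 7.3441) = √14.6324.
cos θ = (u·v)/(|u||v|) = 8.0379/(√41.5314·√14.6324) ≈ 0.3261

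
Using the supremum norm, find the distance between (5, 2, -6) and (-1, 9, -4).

max(|x_i - y_i|) = max(|5 - (-1)|, |2 - 9|, |-6 - (-4)|) = max(6, 7, 2) = 7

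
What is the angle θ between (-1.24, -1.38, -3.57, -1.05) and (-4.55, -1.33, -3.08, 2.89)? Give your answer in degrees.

With u = (-1.24, -1.38, -3.57, -1.05), v = (-4.55, -1.33, -3.08, 2.89):
u·v = (-1.24)·(-4.55) + (-1.38)·(-1.33) + (-3.57)·(-3.08) + (-1.05)·2.89 = 5.642 + 1.8354 + 10.9956 + (-3.0345) = 15.4385.
|u| = √((-1.24)² + (-1.38)² + (-3.57)² + (-1.05)²) = √(1.5376 + 1.9044 + 12.7449 + 1.1025) = √17.2894, |v| = √((-4.55)² + (-1.33)² + (-3.08)² + 2.89²) = √(20.7025 + 1.7689 + 9.4864 + 8.3521) = √40.3099.
cos θ = (u·v)/(|u||v|) = 15.4385/(√17.2894·√40.3099) ≈ 0.584803
θ = arccos(0.584803) ≈ 54.21°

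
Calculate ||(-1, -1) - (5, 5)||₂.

√(Σ(x_i - y_i)²) = √((-1 - 5)² + (-1 - 5)²)
= √((-6)² + (-6)²) = √(36 + 36) = √72 ≈ 8.4853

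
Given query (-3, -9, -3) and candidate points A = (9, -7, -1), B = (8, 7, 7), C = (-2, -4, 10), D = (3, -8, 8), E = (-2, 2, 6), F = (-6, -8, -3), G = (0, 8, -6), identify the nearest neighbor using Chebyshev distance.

Distances: d(A) = 12, d(B) = 16, d(C) = 13, d(D) = 11, d(E) = 11, d(F) = 3, d(G) = 17. Nearest: F = (-6, -8, -3) with distance 3.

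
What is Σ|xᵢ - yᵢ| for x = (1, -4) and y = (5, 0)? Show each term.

Σ|x_i - y_i| = |1 - 5| + |-4 - 0| = 4 + 4 = 8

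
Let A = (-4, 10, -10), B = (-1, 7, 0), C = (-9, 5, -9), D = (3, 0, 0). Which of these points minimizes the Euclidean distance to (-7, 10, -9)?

Distances: d(A) ≈ 3.1623, d(B) ≈ 11.225, d(C) ≈ 5.3852, d(D) ≈ 16.7631. Nearest: A = (-4, 10, -10) with distance 3.1623.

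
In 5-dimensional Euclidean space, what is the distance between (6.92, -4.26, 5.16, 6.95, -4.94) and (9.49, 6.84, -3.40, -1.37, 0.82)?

√(Σ(x_i - y_i)²) = √((6.92 - 9.49)² + (-4.26 - 6.84)² + (5.16 - (-3.4))² + (6.95 - (-1.37))² + (-4.94 - 0.82)²)
= √((-2.57)² + (-11.1)² + 8.56² + 8.32² + (-5.76)²) = √(6.6049 + 123.21 + 73.2736 + 69.2224 + 33.1776) = √305.4885 ≈ 17.4782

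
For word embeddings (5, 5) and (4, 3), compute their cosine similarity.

With u = (5, 5), v = (4, 3):
u·v = 5·4 + 5·3 = 20 + 15 = 35.
|u| = √(5² + 5²) = √50, |v| = √(4² + 3²) = √25, so |u||v| = √(50·25) = √1250.
cos θ = (u·v)/(|u||v|) = 35/√1250 ≈ 0.9899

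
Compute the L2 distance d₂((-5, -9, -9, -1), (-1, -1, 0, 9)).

√(Σ(x_i - y_i)²) = √((-5 - (-1))² + (-9 - (-1))² + (-9 - 0)² + (-1 - 9)²)
= √((-4)² + (-8)² + (-9)² + (-10)²) = √(16 + 64 + 81 + 100) = √261 ≈ 16.1555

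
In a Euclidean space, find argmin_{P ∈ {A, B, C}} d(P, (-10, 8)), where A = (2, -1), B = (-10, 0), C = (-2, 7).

Distances: d(A) = 15, d(B) = 8, d(C) ≈ 8.0623. Nearest: B = (-10, 0) with distance 8.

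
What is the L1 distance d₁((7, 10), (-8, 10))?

Σ|x_i - y_i| = |7 - (-8)| + |10 - 10| = 15 + 0 = 15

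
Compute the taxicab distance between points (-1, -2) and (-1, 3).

Σ|x_i - y_i| = |-1 - (-1)| + |-2 - 3| = 0 + 5 = 5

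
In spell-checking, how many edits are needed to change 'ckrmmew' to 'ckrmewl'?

Let D[i][j] be the edit distance between the first i characters of 'ckrmmew' and the first j characters of 'ckrmewl', with D[i][0] = i, D[0][j] = j, and D[i][j] = D[i-1][j-1] if the characters match, else 1 + min(D[i-1][j], D[i][j-1], D[i-1][j-1]). Filling the table (rows: prefixes of 'ckrmmew', columns: prefixes of 'ckrmewl'):
     ε  c  k  r  m  e  w  l
  ε  0  1  2  3  4  5  6  7
  c  1  0  1  2  3  4  5  6
  k  2  1  0  1  2  3  4  5
  r  3  2  1  0  1  2  3  4
  m  4  3  2  1  0  1  2  3
  m  5  4  3  2  1  1  2  3
  e  6  5  4  3  2  1  2  3
  w  7  6  5  4  3  2  1  2
The bottom-right entry gives D[7][7] = 2, so no sequence of fewer than 2 edits works. Backtracking through the table gives one optimal edit sequence (2 edits):
  ckrmmew → ckrmew (del m @4)
  ckrmew → ckrmewl (ins l @7)
Edit distance = 2.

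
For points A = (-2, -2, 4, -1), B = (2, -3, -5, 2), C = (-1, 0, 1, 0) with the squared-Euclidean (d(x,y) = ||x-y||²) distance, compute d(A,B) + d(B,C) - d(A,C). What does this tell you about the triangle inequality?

d(A,B) = 4² + 1² + 9² + 3² = 107, d(B,C) = 3² + 3² + 6² + 2² = 58, d(A,C) = 1² + 2² + 3² + 1² = 15.
d(A,B) + d(B,C) - d(A,C) = 107 + 58 - 15 = 165 - 15 = 150. This is ≥ 0, so the triangle inequality holds for these points.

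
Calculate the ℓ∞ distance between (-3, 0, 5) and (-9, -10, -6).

max(|x_i - y_i|) = max(|-3 - (-9)|, |0 - (-10)|, |5 - (-6)|) = max(6, 10, 11) = 11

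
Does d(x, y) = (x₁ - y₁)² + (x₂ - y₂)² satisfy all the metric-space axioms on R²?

No. The squared Euclidean distance fails the triangle inequality. Counterexample: x = (0, 0), y = (3, 5), z = (6, 10). d(x,z) = 6² + 10² = 136, but d(x,y) + d(y,z) = (3² + 5²) + (3² + 5²) = 34 + 34 = 68. Since 136 > 68, the triangle inequality is violated. (Note: √d, the ordinary Euclidean distance, IS a metric.)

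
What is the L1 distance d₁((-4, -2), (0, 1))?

Σ|x_i - y_i| = |-4 - 0| + |-2 - 1| = 4 + 3 = 7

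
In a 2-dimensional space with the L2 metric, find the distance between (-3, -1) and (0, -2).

(Σ|x_i - y_i|^2)^(1/2) = (|-3 - 0|^2 + |-1 - (-2)|^2)^(1/2)
= (3^2 + 1^2)^(1/2) = (9 + 1)^(1/2) = (10)^(1/2) ≈ 3.1623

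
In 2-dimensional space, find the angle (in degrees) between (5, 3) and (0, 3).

With u = (5, 3), v = (0, 3):
u·v = 5·0 + 3·3 = 0 + 9 = 9.
|u| = √(5² + 3²) = √34, |v| = √(0² + 3²) = √9, so |u||v| = √(34·9) = √306.
cos θ = (u·v)/(|u||v|) = 9/√306 ≈ 0.514496
θ = arccos(0.514496) ≈ 59.04°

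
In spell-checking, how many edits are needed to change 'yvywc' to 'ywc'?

Let D[i][j] be the edit distance between the first i characters of 'yvywc' and the first j characters of 'ywc', with D[i][0] = i, D[0][j] = j, and D[i][j] = D[i-1][j-1] if the characters match, else 1 + min(D[i-1][j], D[i][j-1], D[i-1][j-1]). Filling the table (rows: prefixes of 'yvywc', columns: prefixes of 'ywc'):
     ε  y  w  c
  ε  0  1  2  3
  y  1  0  1  2
  v  2  1  1  2
  y  3  2  2  2
  w  4  3  2  3
  c  5  4  3  2
The bottom-right entry gives D[5][3] = 2, so no sequence of fewer than 2 edits works. Backtracking through the table gives one optimal edit sequence (2 edits):
  yvywc → vywc (del y @1)
  vywc → ywc (del v @1)
Edit distance = 2.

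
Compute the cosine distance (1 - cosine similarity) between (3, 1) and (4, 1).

With u = (3, 1), v = (4, 1):
u·v = 3·4 + 1·1 = 12 + 1 = 13.
|u| = √(3² + 1²) = √10, |v| = √(4² + 1²) = √17, so |u||v| = √(10·17) = √170.
cos θ = (u·v)/(|u||v|) = 13/√170 ≈ 0.9971
Cosine distance = 1 - cos θ ≈ 1 - 0.9971 = 0.0029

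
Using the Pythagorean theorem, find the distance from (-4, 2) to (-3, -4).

√(Σ(x_i - y_i)²) = √((-4 - (-3))² + (2 - (-4))²)
= √((-1)² + 6²) = √(1 + 36) = √37 ≈ 6.0828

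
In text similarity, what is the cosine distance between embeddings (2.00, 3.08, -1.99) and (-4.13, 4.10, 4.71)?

With u = (2.00, 3.08, -1.99), v = (-4.13, 4.10, 4.71):
u·v = 2·(-4.13) + 3.08·4.1 + (-1.99)·4.71 = (-8.26) + 12.628 + (-9.3729) = -5.0049.
|u| = √(2² + 3.08² + (-1.99)²) = √(4 + 9.4864 + 3.9601) = √17.4465, |v| = √((-4.13)² + 4.1² + 4.71²) = √(17.0569 + 16.81 + 22.1841) = √56.051.
cos θ = (u·v)/(|u||v|) = -5.0049/(√17.4465·√56.051) ≈ -0.16
Cosine distance = 1 - cos θ ≈ 1 - (-0.16) = 1.16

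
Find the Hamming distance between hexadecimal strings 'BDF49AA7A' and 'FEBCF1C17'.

Differing positions: 1, 2, 3, 4, 5, 6, 7, 8, 9. Hamming distance = 9.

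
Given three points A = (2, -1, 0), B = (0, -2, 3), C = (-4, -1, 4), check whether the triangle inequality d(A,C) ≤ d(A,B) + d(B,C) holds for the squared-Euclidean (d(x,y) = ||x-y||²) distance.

d(A,B) = 2² + 1² + 3² = 14, d(B,C) = 4² + 1² + 1² = 18, d(A,C) = 6² + 0² + 4² = 52.
d(A,C) = 52 > 14 + 18 = 32. Triangle inequality is VIOLATED. (Squared-Euclidean is not a metric — this is a counterexample.)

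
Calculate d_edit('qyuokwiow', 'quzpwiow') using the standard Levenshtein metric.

Let D[i][j] be the edit distance between the first i characters of 'qyuokwiow' and the first j characters of 'quzpwiow', with D[i][0] = i, D[0][j] = j, and D[i][j] = D[i-1][j-1] if the characters match, else 1 + min(D[i-1][j], D[i][j-1], D[i-1][j-1]). Filling the table (rows: prefixes of 'qyuokwiow', columns: prefixes of 'quzpwiow'):
     ε  q  u  z  p  w  i  o  w
  ε  0  1  2  3  4  5  6  7  8
  q  1  0  1  2  3  4  5  6  7
  y  2  1  1  2  3  4  5  6  7
  u  3  2  1  2  3  4  5  6  7
  o  4  3  2  2  3  4  5  5  6
  k  5  4  3  3  3  4  5  6  6
  w  6  5  4  4  4  3  4  5  6
  i  7  6  5  5  5  4  3  4  5
  o  8  7  6  6  6  5  4  3  4
  w  9  8  7  7  7  6  5  4  3
The bottom-right entry gives D[9][8] = 3, so no sequence of fewer than 3 edits works. Backtracking through the table gives one optimal edit sequence (3 edits):
  qyuokwiow → quokwiow (del y @2)
  quokwiow → quzkwiow (sub o→z @3)
  quzkwiow → quzpwiow (sub k→p @4)
Edit distance = 3.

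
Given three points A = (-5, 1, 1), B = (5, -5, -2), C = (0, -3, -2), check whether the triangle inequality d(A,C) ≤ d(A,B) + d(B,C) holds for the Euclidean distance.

d(A,B) = √(10² + 6² + 3²) = √145 ≈ 12.0416, d(B,C) = √(5² + 2² + 0²) = √29 ≈ 5.3852, d(A,C) = √(5² + 4² + 3²) = √50 ≈ 7.0711.
d(A,C) ≈ 7.0711 ≤ 12.0416 + 5.3852 = 17.4268. Triangle inequality is satisfied.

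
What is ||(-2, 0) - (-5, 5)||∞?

max(|x_i - y_i|) = max(|-2 - (-5)|, |0 - 5|) = max(3, 5) = 5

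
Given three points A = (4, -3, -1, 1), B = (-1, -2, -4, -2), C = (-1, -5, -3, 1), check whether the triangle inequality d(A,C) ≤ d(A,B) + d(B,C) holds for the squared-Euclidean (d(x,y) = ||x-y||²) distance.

d(A,B) = 5² + 1² + 3² + 3² = 44, d(B,C) = 0² + 3² + 1² + 3² = 19, d(A,C) = 5² + 2² + 2² + 0² = 33.
d(A,C) = 33 ≤ 44 + 19 = 63. Triangle inequality is satisfied.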